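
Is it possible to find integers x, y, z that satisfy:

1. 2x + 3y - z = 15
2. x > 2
Yes

Take x = 3, y = 0, z = -9. Substituting into each constraint:
  (1) 2(3) + 3(0) + 9 = 15 ✓
  (2) 3 > 2 ✓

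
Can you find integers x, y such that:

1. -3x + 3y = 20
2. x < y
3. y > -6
No

Even the single constraint (-3x + 3y = 20) is infeasible over the integers.

  - -3x + 3y = 20: every term on the left is divisible by 3, so the LHS ≡ 0 (mod 3), but the RHS 20 is not — no integer solution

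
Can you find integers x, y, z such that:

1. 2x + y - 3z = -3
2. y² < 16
Yes

Take x = 0, y = -3, z = 0. Substituting into each constraint:
  (1) 2(0) + (-3) - 3(0) = -3 ✓
  (2) y² = (-3)² = 9, and 9 < 16 ✓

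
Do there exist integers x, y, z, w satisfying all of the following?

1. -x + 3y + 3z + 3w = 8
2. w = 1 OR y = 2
Yes

Take x = 1, y = 2, z = 1, w = 0. Substituting into each constraint:
  (1) (-1) + 3(2) + 3(1) + 3(0) = 8 ✓
  (2) y = 2, target 2 ✓ (second branch holds)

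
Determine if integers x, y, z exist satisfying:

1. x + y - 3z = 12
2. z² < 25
Yes

Take x = 0, y = 12, z = 0. Substituting into each constraint:
  (1) 0 + 12 - 3(0) = 12 ✓
  (2) z² = (0)² = 0, and 0 < 25 ✓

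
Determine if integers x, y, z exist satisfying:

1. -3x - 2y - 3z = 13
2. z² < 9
Yes

Take x = -5, y = 1, z = 0. Substituting into each constraint:
  (1) -3(-5) - 2(1) - 3(0) = 13 ✓
  (2) z² = (0)² = 0, and 0 < 9 ✓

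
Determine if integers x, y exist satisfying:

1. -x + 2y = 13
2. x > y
Yes

Take x = 15, y = 14. Substituting into each constraint:
  (1) (-15) + 2(14) = 13 ✓
  (2) 15 > 14 ✓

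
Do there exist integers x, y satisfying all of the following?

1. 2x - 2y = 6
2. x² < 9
Yes

Take x = 0, y = -3. Substituting into each constraint:
  (1) 2(0) - 2(-3) = 6 ✓
  (2) x² = (0)² = 0, and 0 < 9 ✓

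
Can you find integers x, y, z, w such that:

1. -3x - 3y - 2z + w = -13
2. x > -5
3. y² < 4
Yes

Take x = 0, y = 0, z = 0, w = -13. Substituting into each constraint:
  (1) -3(0) - 3(0) - 2(0) + (-13) = -13 ✓
  (2) 0 > -5 ✓
  (3) y² = (0)² = 0, and 0 < 4 ✓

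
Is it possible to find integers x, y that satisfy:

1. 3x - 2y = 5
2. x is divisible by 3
Yes

Take x = 3, y = 2. Substituting into each constraint:
  (1) 3(3) - 2(2) = 5 ✓
  (2) 3 = 3 × 1, remainder 0 ✓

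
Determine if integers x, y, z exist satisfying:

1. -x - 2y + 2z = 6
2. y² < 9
Yes

Take x = -6, y = 0, z = 0. Substituting into each constraint:
  (1) 6 - 2(0) + 2(0) = 6 ✓
  (2) y² = (0)² = 0, and 0 < 9 ✓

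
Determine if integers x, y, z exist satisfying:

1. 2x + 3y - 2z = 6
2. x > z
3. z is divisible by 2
Yes

Take x = 3, y = 0, z = 0. Substituting into each constraint:
  (1) 2(3) + 3(0) - 2(0) = 6 ✓
  (2) 3 > 0 ✓
  (3) 0 = 2 × 0, remainder 0 ✓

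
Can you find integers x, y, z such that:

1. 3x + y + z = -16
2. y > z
Yes

Take x = -5, y = 0, z = -1. Substituting into each constraint:
  (1) 3(-5) + 0 + (-1) = -16 ✓
  (2) 0 > -1 ✓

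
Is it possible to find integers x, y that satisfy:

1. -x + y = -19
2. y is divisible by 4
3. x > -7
Yes

Take x = 19, y = 0. Substituting into each constraint:
  (1) (-19) + 0 = -19 ✓
  (2) 0 = 4 × 0, remainder 0 ✓
  (3) 19 > -7 ✓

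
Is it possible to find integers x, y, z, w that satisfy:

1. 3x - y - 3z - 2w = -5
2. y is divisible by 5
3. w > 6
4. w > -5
Yes

Take x = 0, y = 0, z = -3, w = 7. Substituting into each constraint:
  (1) 3(0) + 0 - 3(-3) - 2(7) = -5 ✓
  (2) 0 = 5 × 0, remainder 0 ✓
  (3) 7 > 6 ✓
  (4) 7 > -5 ✓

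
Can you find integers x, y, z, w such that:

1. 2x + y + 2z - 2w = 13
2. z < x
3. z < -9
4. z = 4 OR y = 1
Yes

Take x = 0, y = 1, z = -10, w = -16. Substituting into each constraint:
  (1) 2(0) + 1 + 2(-10) - 2(-16) = 13 ✓
  (2) -10 < 0 ✓
  (3) -10 < -9 ✓
  (4) y = 1, target 1 ✓ (second branch holds)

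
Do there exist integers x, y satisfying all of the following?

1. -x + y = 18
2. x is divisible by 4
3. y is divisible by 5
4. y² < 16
No

The full constraint system is jointly infeasible over the integers. Each constraint and what it forces:

  - -x + y = 18: is a linear equation tying the variables together
  - x is divisible by 4: restricts x to multiples of 4
  - y is divisible by 5: restricts y to multiples of 5
  - y² < 16: restricts y to |y| ≤ 3

The bounds confine y to {0} with 5 | y. For each value, substitute into the equation:
  • y = 0: the equation forces x = -18, but 4 does not divide -18.
Every case fails, so no integer solution exists.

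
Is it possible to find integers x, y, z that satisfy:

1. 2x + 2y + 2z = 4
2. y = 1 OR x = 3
Yes

Take x = 1, y = 1, z = 0. Substituting into each constraint:
  (1) 2(1) + 2(1) + 2(0) = 4 ✓
  (2) y = 1, target 1 ✓ (first branch holds)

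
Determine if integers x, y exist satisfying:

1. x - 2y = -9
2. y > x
Yes

Take x = 7, y = 8. Substituting into each constraint:
  (1) 7 - 2(8) = -9 ✓
  (2) 8 > 7 ✓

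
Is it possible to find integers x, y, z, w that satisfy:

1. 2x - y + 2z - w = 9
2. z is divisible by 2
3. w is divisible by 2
Yes

Take x = 5, y = 1, z = 0, w = 0. Substituting into each constraint:
  (1) 2(5) + (-1) + 2(0) + 0 = 9 ✓
  (2) 0 = 2 × 0, remainder 0 ✓
  (3) 0 = 2 × 0, remainder 0 ✓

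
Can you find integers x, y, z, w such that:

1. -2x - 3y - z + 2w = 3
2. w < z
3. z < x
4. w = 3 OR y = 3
Yes

Take x = 7, y = -5, z = 4, w = 3. Substituting into each constraint:
  (1) -2(7) - 3(-5) + (-4) + 2(3) = 3 ✓
  (2) 3 < 4 ✓
  (3) 4 < 7 ✓
  (4) w = 3, target 3 ✓ (first branch holds)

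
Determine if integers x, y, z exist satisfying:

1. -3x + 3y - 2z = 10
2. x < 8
Yes

Take x = -4, y = 0, z = 1. Substituting into each constraint:
  (1) -3(-4) + 3(0) - 2(1) = 10 ✓
  (2) -4 < 8 ✓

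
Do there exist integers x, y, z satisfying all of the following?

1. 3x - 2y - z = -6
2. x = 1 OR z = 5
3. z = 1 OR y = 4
Yes

Take x = 1, y = 4, z = 1. Substituting into each constraint:
  (1) 3(1) - 2(4) + (-1) = -6 ✓
  (2) x = 1, target 1 ✓ (first branch holds)
  (3) z = 1, target 1 ✓ (first branch holds)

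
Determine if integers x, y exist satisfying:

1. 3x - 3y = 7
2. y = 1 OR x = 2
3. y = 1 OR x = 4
No

Even the single constraint (3x - 3y = 7) is infeasible over the integers.

  - 3x - 3y = 7: every term on the left is divisible by 3, so the LHS ≡ 0 (mod 3), but the RHS 7 is not — no integer solution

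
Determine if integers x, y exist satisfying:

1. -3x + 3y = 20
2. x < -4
No

Even the single constraint (-3x + 3y = 20) is infeasible over the integers.

  - -3x + 3y = 20: every term on the left is divisible by 3, so the LHS ≡ 0 (mod 3), but the RHS 20 is not — no integer solution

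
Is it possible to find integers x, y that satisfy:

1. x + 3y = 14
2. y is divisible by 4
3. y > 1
Yes

Take x = 2, y = 4. Substituting into each constraint:
  (1) 2 + 3(4) = 14 ✓
  (2) 4 = 4 × 1, remainder 0 ✓
  (3) 4 > 1 ✓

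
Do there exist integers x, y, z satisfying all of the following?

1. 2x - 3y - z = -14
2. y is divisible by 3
Yes

Take x = 0, y = 0, z = 14. Substituting into each constraint:
  (1) 2(0) - 3(0) + (-14) = -14 ✓
  (2) 0 = 3 × 0, remainder 0 ✓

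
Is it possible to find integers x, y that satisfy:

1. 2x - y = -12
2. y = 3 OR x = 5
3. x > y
No

The full constraint system is jointly infeasible over the integers. Each constraint and what it forces:

  - 2x - y = -12: is a linear equation tying the variables together
  - y = 3 OR x = 5: forces a choice: either y = 3 or x = 5
  - x > y: bounds one variable relative to another variable

Split on the disjunction (y = 3 OR x = 5):
  • If y = 3: with y = 3, every remaining term of the linear equation is divisible by 2, so the left side is ≡ 0 (mod 2); but the right side -9 ≡ 1 (mod 2). No integers can satisfy it.
  • If x = 5: the equation forces y = 22, giving (x, y) = (5, 22), which violates x > y.
Both branches are infeasible, so the system has no integer solution.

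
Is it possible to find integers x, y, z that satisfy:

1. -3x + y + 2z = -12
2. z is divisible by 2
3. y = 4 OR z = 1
Yes

Take x = 4, y = 4, z = -2. Substituting into each constraint:
  (1) -3(4) + 4 + 2(-2) = -12 ✓
  (2) -2 = 2 × -1, remainder 0 ✓
  (3) y = 4, target 4 ✓ (first branch holds)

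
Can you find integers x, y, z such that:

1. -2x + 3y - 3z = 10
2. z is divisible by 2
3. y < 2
Yes

Take x = -5, y = 0, z = 0. Substituting into each constraint:
  (1) -2(-5) + 3(0) - 3(0) = 10 ✓
  (2) 0 = 2 × 0, remainder 0 ✓
  (3) 0 < 2 ✓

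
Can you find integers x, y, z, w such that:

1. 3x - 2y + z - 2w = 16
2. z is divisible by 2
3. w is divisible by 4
Yes

Take x = 6, y = 1, z = 0, w = 0. Substituting into each constraint:
  (1) 3(6) - 2(1) + 0 - 2(0) = 16 ✓
  (2) 0 = 2 × 0, remainder 0 ✓
  (3) 0 = 4 × 0, remainder 0 ✓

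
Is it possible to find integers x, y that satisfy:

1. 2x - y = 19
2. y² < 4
Yes

Take x = 9, y = -1. Substituting into each constraint:
  (1) 2(9) + 1 = 19 ✓
  (2) y² = (-1)² = 1, and 1 < 4 ✓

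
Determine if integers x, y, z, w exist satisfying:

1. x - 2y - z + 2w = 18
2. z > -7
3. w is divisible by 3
Yes

Take x = 12, y = 0, z = -6, w = 0. Substituting into each constraint:
  (1) 12 - 2(0) + 6 + 2(0) = 18 ✓
  (2) -6 > -7 ✓
  (3) 0 = 3 × 0, remainder 0 ✓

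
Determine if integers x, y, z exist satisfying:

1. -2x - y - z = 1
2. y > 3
Yes

Take x = 0, y = 4, z = -5. Substituting into each constraint:
  (1) -2(0) + (-4) + 5 = 1 ✓
  (2) 4 > 3 ✓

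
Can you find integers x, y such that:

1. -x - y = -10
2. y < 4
Yes

Take x = 10, y = 0. Substituting into each constraint:
  (1) (-10) + 0 = -10 ✓
  (2) 0 < 4 ✓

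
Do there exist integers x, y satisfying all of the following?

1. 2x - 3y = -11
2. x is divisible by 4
Yes

Take x = -4, y = 1. Substituting into each constraint:
  (1) 2(-4) - 3(1) = -11 ✓
  (2) -4 = 4 × -1, remainder 0 ✓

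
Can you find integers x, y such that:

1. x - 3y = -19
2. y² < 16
Yes

Take x = -19, y = 0. Substituting into each constraint:
  (1) (-19) - 3(0) = -19 ✓
  (2) y² = (0)² = 0, and 0 < 16 ✓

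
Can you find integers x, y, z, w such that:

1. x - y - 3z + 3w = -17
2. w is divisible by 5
Yes

Take x = -17, y = 0, z = 0, w = 0. Substituting into each constraint:
  (1) (-17) + 0 - 3(0) + 3(0) = -17 ✓
  (2) 0 = 5 × 0, remainder 0 ✓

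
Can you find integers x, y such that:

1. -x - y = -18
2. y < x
Yes

Take x = 10, y = 8. Substituting into each constraint:
  (1) (-10) + (-8) = -18 ✓
  (2) 8 < 10 ✓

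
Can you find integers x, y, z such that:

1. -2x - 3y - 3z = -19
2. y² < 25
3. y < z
Yes

Take x = 11, y = -1, z = 0. Substituting into each constraint:
  (1) -2(11) - 3(-1) - 3(0) = -19 ✓
  (2) y² = (-1)² = 1, and 1 < 25 ✓
  (3) -1 < 0 ✓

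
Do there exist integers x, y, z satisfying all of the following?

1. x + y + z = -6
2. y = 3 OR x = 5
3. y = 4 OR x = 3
Yes

Take x = 3, y = 3, z = -12. Substituting into each constraint:
  (1) 3 + 3 + (-12) = -6 ✓
  (2) y = 3, target 3 ✓ (first branch holds)
  (3) x = 3, target 3 ✓ (second branch holds)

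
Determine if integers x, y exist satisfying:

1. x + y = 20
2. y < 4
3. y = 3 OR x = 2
Yes

Take x = 17, y = 3. Substituting into each constraint:
  (1) 17 + 3 = 20 ✓
  (2) 3 < 4 ✓
  (3) y = 3, target 3 ✓ (first branch holds)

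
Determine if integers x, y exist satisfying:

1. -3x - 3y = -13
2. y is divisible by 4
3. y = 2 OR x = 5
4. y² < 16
No

Even the single constraint (-3x - 3y = -13) is infeasible over the integers.

  - -3x - 3y = -13: every term on the left is divisible by 3, so the LHS ≡ 0 (mod 3), but the RHS -13 is not — no integer solution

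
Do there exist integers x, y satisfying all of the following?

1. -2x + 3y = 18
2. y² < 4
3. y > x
Yes

Take x = -9, y = 0. Substituting into each constraint:
  (1) -2(-9) + 3(0) = 18 ✓
  (2) y² = (0)² = 0, and 0 < 4 ✓
  (3) 0 > -9 ✓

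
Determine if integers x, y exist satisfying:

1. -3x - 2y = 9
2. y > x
Yes

Take x = -3, y = 0. Substituting into each constraint:
  (1) -3(-3) - 2(0) = 9 ✓
  (2) 0 > -3 ✓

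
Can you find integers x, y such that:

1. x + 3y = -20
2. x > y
Yes

Take x = -2, y = -6. Substituting into each constraint:
  (1) (-2) + 3(-6) = -20 ✓
  (2) -2 > -6 ✓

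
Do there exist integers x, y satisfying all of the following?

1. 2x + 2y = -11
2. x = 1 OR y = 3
No

Even the single constraint (2x + 2y = -11) is infeasible over the integers.

  - 2x + 2y = -11: every term on the left is divisible by 2, so the LHS ≡ 0 (mod 2), but the RHS -11 is not — no integer solution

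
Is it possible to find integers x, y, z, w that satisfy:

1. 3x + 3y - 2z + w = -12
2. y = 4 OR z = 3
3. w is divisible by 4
Yes

Take x = 0, y = -2, z = 3, w = 0. Substituting into each constraint:
  (1) 3(0) + 3(-2) - 2(3) + 0 = -12 ✓
  (2) z = 3, target 3 ✓ (second branch holds)
  (3) 0 = 4 × 0, remainder 0 ✓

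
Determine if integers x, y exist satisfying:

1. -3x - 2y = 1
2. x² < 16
Yes

Take x = -1, y = 1. Substituting into each constraint:
  (1) -3(-1) - 2(1) = 1 ✓
  (2) x² = (-1)² = 1, and 1 < 16 ✓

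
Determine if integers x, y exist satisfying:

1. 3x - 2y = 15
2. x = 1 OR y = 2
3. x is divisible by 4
No

The full constraint system is jointly infeasible over the integers. Each constraint and what it forces:

  - 3x - 2y = 15: is a linear equation tying the variables together
  - x = 1 OR y = 2: forces a choice: either x = 1 or y = 2
  - x is divisible by 4: restricts x to multiples of 4

Modular obstruction: writing x = 4x', every remaining term of the linear equation is divisible by 2, so the left side is ≡ 0 (mod 2); but the right side 15 ≡ 1 (mod 2). No integers can satisfy it.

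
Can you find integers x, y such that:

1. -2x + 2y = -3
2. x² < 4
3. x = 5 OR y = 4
No

Even the single constraint (-2x + 2y = -3) is infeasible over the integers.

  - -2x + 2y = -3: every term on the left is divisible by 2, so the LHS ≡ 0 (mod 2), but the RHS -3 is not — no integer solution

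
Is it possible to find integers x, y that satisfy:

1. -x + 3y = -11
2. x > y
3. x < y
No

A contradictory subset is {x > y, x < y}. No integer assignment can satisfy these jointly:

  - x > y: bounds one variable relative to another variable
  - x < y: bounds one variable relative to another variable

Direct contradiction: x > y and y > x cannot both hold.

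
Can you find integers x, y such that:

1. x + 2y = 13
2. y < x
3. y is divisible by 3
Yes

Take x = 13, y = 0. Substituting into each constraint:
  (1) 13 + 2(0) = 13 ✓
  (2) 0 < 13 ✓
  (3) 0 = 3 × 0, remainder 0 ✓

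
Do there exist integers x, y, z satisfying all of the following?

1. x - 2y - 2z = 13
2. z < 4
Yes

Take x = 13, y = 0, z = 0. Substituting into each constraint:
  (1) 13 - 2(0) - 2(0) = 13 ✓
  (2) 0 < 4 ✓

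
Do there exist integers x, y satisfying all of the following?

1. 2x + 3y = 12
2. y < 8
Yes

Take x = 0, y = 4. Substituting into each constraint:
  (1) 2(0) + 3(4) = 12 ✓
  (2) 4 < 8 ✓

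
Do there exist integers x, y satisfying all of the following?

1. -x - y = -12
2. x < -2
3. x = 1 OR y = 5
No

The full constraint system is jointly infeasible over the integers. Each constraint and what it forces:

  - -x - y = -12: is a linear equation tying the variables together
  - x < -2: bounds one variable relative to a constant
  - x = 1 OR y = 5: forces a choice: either x = 1 or y = 5

Split on the disjunction (x = 1 OR y = 5):
  • If x = 1: this contradicts the bound x ≤ -3.
  • If y = 5: the equation forces x = 7, which contradicts the bound x ≤ -3.
Both branches are infeasible, so the system has no integer solution.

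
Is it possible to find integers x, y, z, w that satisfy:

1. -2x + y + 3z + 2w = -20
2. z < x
Yes

Take x = 1, y = 0, z = 0, w = -9. Substituting into each constraint:
  (1) -2(1) + 0 + 3(0) + 2(-9) = -20 ✓
  (2) 0 < 1 ✓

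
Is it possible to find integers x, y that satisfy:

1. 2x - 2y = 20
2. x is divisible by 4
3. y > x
No

A contradictory subset is {2x - 2y = 20, y > x}. No integer assignment can satisfy these jointly:

  - 2x - 2y = 20: is a linear equation tying the variables together
  - y > x: bounds one variable relative to another variable

From the equation, x − y = 10, i.e. y − x = -10; but y > x requires y − x ≥ 1. Contradiction.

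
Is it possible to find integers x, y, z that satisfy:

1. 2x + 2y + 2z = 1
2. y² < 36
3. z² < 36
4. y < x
No

Even the single constraint (2x + 2y + 2z = 1) is infeasible over the integers.

  - 2x + 2y + 2z = 1: every term on the left is divisible by 2, so the LHS ≡ 0 (mod 2), but the RHS 1 is not — no integer solution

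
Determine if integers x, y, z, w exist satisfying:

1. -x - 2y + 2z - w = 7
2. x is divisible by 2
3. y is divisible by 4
Yes

Take x = 0, y = 0, z = 0, w = -7. Substituting into each constraint:
  (1) 0 - 2(0) + 2(0) + 7 = 7 ✓
  (2) 0 = 2 × 0, remainder 0 ✓
  (3) 0 = 4 × 0, remainder 0 ✓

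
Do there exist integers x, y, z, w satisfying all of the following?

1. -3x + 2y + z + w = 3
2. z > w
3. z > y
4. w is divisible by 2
Yes

Take x = -3, y = -2, z = 0, w = -2. Substituting into each constraint:
  (1) -3(-3) + 2(-2) + 0 + (-2) = 3 ✓
  (2) 0 > -2 ✓
  (3) 0 > -2 ✓
  (4) -2 = 2 × -1, remainder 0 ✓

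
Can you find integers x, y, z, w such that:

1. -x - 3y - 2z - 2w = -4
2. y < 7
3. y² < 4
Yes

Take x = 4, y = 0, z = 0, w = 0. Substituting into each constraint:
  (1) (-4) - 3(0) - 2(0) - 2(0) = -4 ✓
  (2) 0 < 7 ✓
  (3) y² = (0)² = 0, and 0 < 4 ✓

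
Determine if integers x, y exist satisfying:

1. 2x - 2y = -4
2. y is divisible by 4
Yes

Take x = -2, y = 0. Substituting into each constraint:
  (1) 2(-2) - 2(0) = -4 ✓
  (2) 0 = 4 × 0, remainder 0 ✓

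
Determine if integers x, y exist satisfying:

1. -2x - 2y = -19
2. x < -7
No

Even the single constraint (-2x - 2y = -19) is infeasible over the integers.

  - -2x - 2y = -19: every term on the left is divisible by 2, so the LHS ≡ 0 (mod 2), but the RHS -19 is not — no integer solution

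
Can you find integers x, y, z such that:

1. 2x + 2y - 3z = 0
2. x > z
Yes

Take x = 1, y = -1, z = 0. Substituting into each constraint:
  (1) 2(1) + 2(-1) - 3(0) = 0 ✓
  (2) 1 > 0 ✓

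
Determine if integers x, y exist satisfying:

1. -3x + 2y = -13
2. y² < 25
Yes

Take x = 5, y = 1. Substituting into each constraint:
  (1) -3(5) + 2(1) = -13 ✓
  (2) y² = (1)² = 1, and 1 < 25 ✓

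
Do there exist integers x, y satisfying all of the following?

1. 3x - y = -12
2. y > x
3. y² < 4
Yes

Take x = -4, y = 0. Substituting into each constraint:
  (1) 3(-4) + 0 = -12 ✓
  (2) 0 > -4 ✓
  (3) y² = (0)² = 0, and 0 < 4 ✓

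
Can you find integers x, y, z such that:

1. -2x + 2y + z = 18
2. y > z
Yes

Take x = -8, y = 1, z = 0. Substituting into each constraint:
  (1) -2(-8) + 2(1) + 0 = 18 ✓
  (2) 1 > 0 ✓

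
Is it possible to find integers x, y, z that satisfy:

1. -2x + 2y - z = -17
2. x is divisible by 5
Yes

Take x = 0, y = -8, z = 1. Substituting into each constraint:
  (1) -2(0) + 2(-8) + (-1) = -17 ✓
  (2) 0 = 5 × 0, remainder 0 ✓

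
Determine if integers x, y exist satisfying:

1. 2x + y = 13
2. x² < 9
Yes

Take x = 0, y = 13. Substituting into each constraint:
  (1) 2(0) + 13 = 13 ✓
  (2) x² = (0)² = 0, and 0 < 9 ✓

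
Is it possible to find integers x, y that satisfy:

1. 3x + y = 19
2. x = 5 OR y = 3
Yes

Take x = 5, y = 4. Substituting into each constraint:
  (1) 3(5) + 4 = 19 ✓
  (2) x = 5, target 5 ✓ (first branch holds)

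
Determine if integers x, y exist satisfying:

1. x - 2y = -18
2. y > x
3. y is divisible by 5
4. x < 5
Yes

Take x = -18, y = 0. Substituting into each constraint:
  (1) (-18) - 2(0) = -18 ✓
  (2) 0 > -18 ✓
  (3) 0 = 5 × 0, remainder 0 ✓
  (4) -18 < 5 ✓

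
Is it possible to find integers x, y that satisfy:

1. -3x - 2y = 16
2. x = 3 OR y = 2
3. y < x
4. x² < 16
No

A contradictory subset is {-3x - 2y = 16, x = 3 OR y = 2, y < x}. No integer assignment can satisfy these jointly:

  - -3x - 2y = 16: is a linear equation tying the variables together
  - x = 3 OR y = 2: forces a choice: either x = 3 or y = 2
  - y < x: bounds one variable relative to another variable

Split on the disjunction (x = 3 OR y = 2):
  • If x = 3: with x = 3, every remaining term of the linear equation is divisible by 2, so the left side is ≡ 0 (mod 2); but the right side 25 ≡ 1 (mod 2). No integers can satisfy it.
  • If y = 2: with y = 2, every remaining term of the linear equation is divisible by 3, so the left side is ≡ 0 (mod 3); but the right side 20 ≡ 2 (mod 3). No integers can satisfy it.
Both branches are infeasible, so the system has no integer solution.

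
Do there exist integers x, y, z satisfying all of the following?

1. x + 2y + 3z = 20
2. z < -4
Yes

Take x = 35, y = 0, z = -5. Substituting into each constraint:
  (1) 35 + 2(0) + 3(-5) = 20 ✓
  (2) -5 < -4 ✓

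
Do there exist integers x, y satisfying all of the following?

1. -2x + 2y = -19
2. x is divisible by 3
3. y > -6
No

Even the single constraint (-2x + 2y = -19) is infeasible over the integers.

  - -2x + 2y = -19: every term on the left is divisible by 2, so the LHS ≡ 0 (mod 2), but the RHS -19 is not — no integer solution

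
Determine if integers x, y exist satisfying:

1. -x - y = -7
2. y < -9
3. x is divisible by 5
Yes

Take x = 20, y = -13. Substituting into each constraint:
  (1) (-20) + 13 = -7 ✓
  (2) -13 < -9 ✓
  (3) 20 = 5 × 4, remainder 0 ✓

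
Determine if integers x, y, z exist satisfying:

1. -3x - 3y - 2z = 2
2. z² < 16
Yes

Take x = 0, y = 0, z = -1. Substituting into each constraint:
  (1) -3(0) - 3(0) - 2(-1) = 2 ✓
  (2) z² = (-1)² = 1, and 1 < 16 ✓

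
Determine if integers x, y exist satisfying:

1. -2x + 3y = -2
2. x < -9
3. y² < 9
No

The full constraint system is jointly infeasible over the integers. Each constraint and what it forces:

  - -2x + 3y = -2: is a linear equation tying the variables together
  - x < -9: bounds one variable relative to a constant
  - y² < 9: restricts y to |y| ≤ 2

Range argument: with x ∈ [−∞, -10], y ∈ [-2, 2], the left side of the equation is at least 14, but the right side is -2 < 14. No integer solution exists.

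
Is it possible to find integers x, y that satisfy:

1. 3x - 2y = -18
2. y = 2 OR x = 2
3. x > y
No

The full constraint system is jointly infeasible over the integers. Each constraint and what it forces:

  - 3x - 2y = -18: is a linear equation tying the variables together
  - y = 2 OR x = 2: forces a choice: either y = 2 or x = 2
  - x > y: bounds one variable relative to another variable

Split on the disjunction (y = 2 OR x = 2):
  • If y = 2: with y = 2, every remaining term of the linear equation is divisible by 3, so the left side is ≡ 0 (mod 3); but the right side -14 ≡ 1 (mod 3). No integers can satisfy it.
  • If x = 2: the equation forces y = 12, giving (x, y) = (2, 12), which violates x > y.
Both branches are infeasible, so the system has no integer solution.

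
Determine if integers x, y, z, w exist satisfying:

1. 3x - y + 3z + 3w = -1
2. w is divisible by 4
Yes

Take x = 0, y = 1, z = 0, w = 0. Substituting into each constraint:
  (1) 3(0) + (-1) + 3(0) + 3(0) = -1 ✓
  (2) 0 = 4 × 0, remainder 0 ✓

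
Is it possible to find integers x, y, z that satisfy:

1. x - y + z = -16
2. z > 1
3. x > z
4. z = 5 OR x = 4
Yes

Take x = 6, y = 27, z = 5. Substituting into each constraint:
  (1) 6 + (-27) + 5 = -16 ✓
  (2) 5 > 1 ✓
  (3) 6 > 5 ✓
  (4) z = 5, target 5 ✓ (first branch holds)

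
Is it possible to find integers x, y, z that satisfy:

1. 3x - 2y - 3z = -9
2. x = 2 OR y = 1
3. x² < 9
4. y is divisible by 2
Yes

Take x = 2, y = 0, z = 5. Substituting into each constraint:
  (1) 3(2) - 2(0) - 3(5) = -9 ✓
  (2) x = 2, target 2 ✓ (first branch holds)
  (3) x² = (2)² = 4, and 4 < 9 ✓
  (4) 0 = 2 × 0, remainder 0 ✓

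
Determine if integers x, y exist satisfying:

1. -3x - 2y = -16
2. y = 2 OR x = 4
Yes

Take x = 4, y = 2. Substituting into each constraint:
  (1) -3(4) - 2(2) = -16 ✓
  (2) y = 2, target 2 ✓ (first branch holds)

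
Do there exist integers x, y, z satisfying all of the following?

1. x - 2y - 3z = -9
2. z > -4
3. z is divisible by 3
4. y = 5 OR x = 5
Yes

Take x = 5, y = -2, z = 6. Substituting into each constraint:
  (1) 5 - 2(-2) - 3(6) = -9 ✓
  (2) 6 > -4 ✓
  (3) 6 = 3 × 2, remainder 0 ✓
  (4) x = 5, target 5 ✓ (second branch holds)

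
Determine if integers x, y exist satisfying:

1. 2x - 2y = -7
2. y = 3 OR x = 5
No

Even the single constraint (2x - 2y = -7) is infeasible over the integers.

  - 2x - 2y = -7: every term on the left is divisible by 2, so the LHS ≡ 0 (mod 2), but the RHS -7 is not — no integer solution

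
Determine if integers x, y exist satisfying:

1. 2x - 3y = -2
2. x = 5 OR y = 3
Yes

Take x = 5, y = 4. Substituting into each constraint:
  (1) 2(5) - 3(4) = -2 ✓
  (2) x = 5, target 5 ✓ (first branch holds)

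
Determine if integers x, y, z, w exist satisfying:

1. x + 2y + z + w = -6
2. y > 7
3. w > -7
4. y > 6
Yes

Take x = 0, y = 8, z = -22, w = 0. Substituting into each constraint:
  (1) 0 + 2(8) + (-22) + 0 = -6 ✓
  (2) 8 > 7 ✓
  (3) 0 > -7 ✓
  (4) 8 > 6 ✓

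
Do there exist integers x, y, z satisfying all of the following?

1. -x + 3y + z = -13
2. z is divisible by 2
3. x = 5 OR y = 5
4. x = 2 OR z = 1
Yes

Take x = 2, y = 5, z = -26. Substituting into each constraint:
  (1) (-2) + 3(5) + (-26) = -13 ✓
  (2) -26 = 2 × -13, remainder 0 ✓
  (3) y = 5, target 5 ✓ (second branch holds)
  (4) x = 2, target 2 ✓ (first branch holds)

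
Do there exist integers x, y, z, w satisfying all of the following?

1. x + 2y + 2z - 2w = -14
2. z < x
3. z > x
No

A contradictory subset is {z < x, z > x}. No integer assignment can satisfy these jointly:

  - z < x: bounds one variable relative to another variable
  - z > x: bounds one variable relative to another variable

Direct contradiction: x > z and z > x cannot both hold.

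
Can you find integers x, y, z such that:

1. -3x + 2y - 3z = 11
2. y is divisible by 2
Yes

Take x = 0, y = -2, z = -5. Substituting into each constraint:
  (1) -3(0) + 2(-2) - 3(-5) = 11 ✓
  (2) -2 = 2 × -1, remainder 0 ✓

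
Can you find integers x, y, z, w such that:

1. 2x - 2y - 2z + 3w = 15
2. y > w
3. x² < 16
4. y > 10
Yes

Take x = 0, y = 11, z = -17, w = 1. Substituting into each constraint:
  (1) 2(0) - 2(11) - 2(-17) + 3(1) = 15 ✓
  (2) 11 > 1 ✓
  (3) x² = (0)² = 0, and 0 < 16 ✓
  (4) 11 > 10 ✓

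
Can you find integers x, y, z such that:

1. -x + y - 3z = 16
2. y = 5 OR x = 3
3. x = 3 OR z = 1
Yes

Take x = 3, y = 1, z = -6. Substituting into each constraint:
  (1) (-3) + 1 - 3(-6) = 16 ✓
  (2) x = 3, target 3 ✓ (second branch holds)
  (3) x = 3, target 3 ✓ (first branch holds)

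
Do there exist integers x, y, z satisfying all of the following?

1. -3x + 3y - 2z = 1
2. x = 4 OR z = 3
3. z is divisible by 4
Yes

Take x = 4, y = 7, z = 4. Substituting into each constraint:
  (1) -3(4) + 3(7) - 2(4) = 1 ✓
  (2) x = 4, target 4 ✓ (first branch holds)
  (3) 4 = 4 × 1, remainder 0 ✓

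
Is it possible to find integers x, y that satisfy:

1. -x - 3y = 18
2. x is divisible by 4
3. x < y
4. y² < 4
No

A contradictory subset is {-x - 3y = 18, x is divisible by 4, y² < 4}. No integer assignment can satisfy these jointly:

  - -x - 3y = 18: is a linear equation tying the variables together
  - x is divisible by 4: restricts x to multiples of 4
  - y² < 4: restricts y to |y| ≤ 1

The bounds confine y to {-1, 0, 1}. For each value, substitute into the equation:
  • y = -1: the equation forces x = -15, but 4 does not divide -15.
  • y = 0: the equation forces x = -18, but 4 does not divide -18.
  • y = 1: the equation forces x = -21, but 4 does not divide -21.
Every case fails, so no integer solution exists.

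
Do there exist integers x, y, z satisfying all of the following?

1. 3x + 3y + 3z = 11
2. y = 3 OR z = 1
No

Even the single constraint (3x + 3y + 3z = 11) is infeasible over the integers.

  - 3x + 3y + 3z = 11: every term on the left is divisible by 3, so the LHS ≡ 0 (mod 3), but the RHS 11 is not — no integer solution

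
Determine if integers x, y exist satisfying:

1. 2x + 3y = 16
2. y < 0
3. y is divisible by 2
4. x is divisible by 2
Yes

Take x = 14, y = -4. Substituting into each constraint:
  (1) 2(14) + 3(-4) = 16 ✓
  (2) -4 < 0 ✓
  (3) -4 = 2 × -2, remainder 0 ✓
  (4) 14 = 2 × 7, remainder 0 ✓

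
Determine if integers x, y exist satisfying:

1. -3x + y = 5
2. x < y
Yes

Take x = -2, y = -1. Substituting into each constraint:
  (1) -3(-2) + (-1) = 5 ✓
  (2) -2 < -1 ✓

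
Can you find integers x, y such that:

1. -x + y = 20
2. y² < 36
Yes

Take x = -20, y = 0. Substituting into each constraint:
  (1) 20 + 0 = 20 ✓
  (2) y² = (0)² = 0, and 0 < 36 ✓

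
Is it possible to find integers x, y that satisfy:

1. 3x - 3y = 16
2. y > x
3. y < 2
No

Even the single constraint (3x - 3y = 16) is infeasible over the integers.

  - 3x - 3y = 16: every term on the left is divisible by 3, so the LHS ≡ 0 (mod 3), but the RHS 16 is not — no integer solution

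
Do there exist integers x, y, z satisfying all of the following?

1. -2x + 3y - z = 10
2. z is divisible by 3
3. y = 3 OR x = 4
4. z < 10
Yes

Take x = -5, y = 3, z = 9. Substituting into each constraint:
  (1) -2(-5) + 3(3) + (-9) = 10 ✓
  (2) 9 = 3 × 3, remainder 0 ✓
  (3) y = 3, target 3 ✓ (first branch holds)
  (4) 9 < 10 ✓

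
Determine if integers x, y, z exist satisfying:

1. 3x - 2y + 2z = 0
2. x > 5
Yes

Take x = 6, y = 9, z = 0. Substituting into each constraint:
  (1) 3(6) - 2(9) + 2(0) = 0 ✓
  (2) 6 > 5 ✓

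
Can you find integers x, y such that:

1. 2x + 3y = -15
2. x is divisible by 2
Yes

Take x = 0, y = -5. Substituting into each constraint:
  (1) 2(0) + 3(-5) = -15 ✓
  (2) 0 = 2 × 0, remainder 0 ✓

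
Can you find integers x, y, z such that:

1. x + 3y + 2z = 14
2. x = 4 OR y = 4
Yes

Take x = 4, y = 0, z = 5. Substituting into each constraint:
  (1) 4 + 3(0) + 2(5) = 14 ✓
  (2) x = 4, target 4 ✓ (first branch holds)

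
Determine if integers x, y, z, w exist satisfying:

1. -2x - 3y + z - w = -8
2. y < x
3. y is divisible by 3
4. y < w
Yes

Take x = 1, y = 0, z = -5, w = 1. Substituting into each constraint:
  (1) -2(1) - 3(0) + (-5) + (-1) = -8 ✓
  (2) 0 < 1 ✓
  (3) 0 = 3 × 0, remainder 0 ✓
  (4) 0 < 1 ✓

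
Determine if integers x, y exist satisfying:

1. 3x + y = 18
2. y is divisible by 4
Yes

Take x = 6, y = 0. Substituting into each constraint:
  (1) 3(6) + 0 = 18 ✓
  (2) 0 = 4 × 0, remainder 0 ✓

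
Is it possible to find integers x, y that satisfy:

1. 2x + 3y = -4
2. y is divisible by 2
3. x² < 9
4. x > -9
Yes

Take x = -2, y = 0. Substituting into each constraint:
  (1) 2(-2) + 3(0) = -4 ✓
  (2) 0 = 2 × 0, remainder 0 ✓
  (3) x² = (-2)² = 4, and 4 < 9 ✓
  (4) -2 > -9 ✓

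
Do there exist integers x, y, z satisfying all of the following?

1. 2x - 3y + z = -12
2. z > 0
Yes

Take x = 1, y = 5, z = 1. Substituting into each constraint:
  (1) 2(1) - 3(5) + 1 = -12 ✓
  (2) 1 > 0 ✓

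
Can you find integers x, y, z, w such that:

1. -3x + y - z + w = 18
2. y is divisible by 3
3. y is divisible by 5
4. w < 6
Yes

Take x = -6, y = 0, z = 0, w = 0. Substituting into each constraint:
  (1) -3(-6) + 0 + 0 + 0 = 18 ✓
  (2) 0 = 3 × 0, remainder 0 ✓
  (3) 0 = 5 × 0, remainder 0 ✓
  (4) 0 < 6 ✓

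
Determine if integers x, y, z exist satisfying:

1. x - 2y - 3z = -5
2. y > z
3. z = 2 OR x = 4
Yes

Take x = 7, y = 3, z = 2. Substituting into each constraint:
  (1) 7 - 2(3) - 3(2) = -5 ✓
  (2) 3 > 2 ✓
  (3) z = 2, target 2 ✓ (first branch holds)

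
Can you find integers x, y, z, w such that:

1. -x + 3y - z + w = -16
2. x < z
Yes

Take x = -1, y = 0, z = 0, w = -17. Substituting into each constraint:
  (1) 1 + 3(0) + 0 + (-17) = -16 ✓
  (2) -1 < 0 ✓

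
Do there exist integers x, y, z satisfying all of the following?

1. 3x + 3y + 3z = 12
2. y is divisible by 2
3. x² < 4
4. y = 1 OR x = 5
No

A contradictory subset is {y is divisible by 2, x² < 4, y = 1 OR x = 5}. No integer assignment can satisfy these jointly:

  - y is divisible by 2: restricts y to multiples of 2
  - x² < 4: restricts x to |x| ≤ 1
  - y = 1 OR x = 5: forces a choice: either y = 1 or x = 5

Split on the disjunction (y = 1 OR x = 5):
  • If y = 1: this contradicts the divisibility constraint — 1 is not a multiple of 2.
  • If x = 5: this contradicts x² < 4, which requires |x| ≤ 1.
Both branches are infeasible, so the system has no integer solution.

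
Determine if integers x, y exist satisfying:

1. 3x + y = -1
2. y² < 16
Yes

Take x = 0, y = -1. Substituting into each constraint:
  (1) 3(0) + (-1) = -1 ✓
  (2) y² = (-1)² = 1, and 1 < 16 ✓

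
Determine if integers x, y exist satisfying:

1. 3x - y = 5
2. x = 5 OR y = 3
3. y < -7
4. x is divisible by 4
No

A contradictory subset is {3x - y = 5, x = 5 OR y = 3, y < -7}. No integer assignment can satisfy these jointly:

  - 3x - y = 5: is a linear equation tying the variables together
  - x = 5 OR y = 3: forces a choice: either x = 5 or y = 3
  - y < -7: bounds one variable relative to a constant

Split on the disjunction (x = 5 OR y = 3):
  • If x = 5: the equation forces y = 10, which contradicts the bound y ≤ -8.
  • If y = 3: this contradicts the bound y ≤ -8.
Both branches are infeasible, so the system has no integer solution.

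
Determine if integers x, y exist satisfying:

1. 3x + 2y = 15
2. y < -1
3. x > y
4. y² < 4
No

A contradictory subset is {y < -1, y² < 4}. No integer assignment can satisfy these jointly:

  - y < -1: bounds one variable relative to a constant
  - y² < 4: restricts y to |y| ≤ 1

Direct contradiction: the bounds on y require y ≥ -1 and y ≤ -2 simultaneously, which is empty.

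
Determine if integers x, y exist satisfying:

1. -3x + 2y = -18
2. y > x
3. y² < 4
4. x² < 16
No

A contradictory subset is {-3x + 2y = -18, y > x, x² < 16}. No integer assignment can satisfy these jointly:

  - -3x + 2y = -18: is a linear equation tying the variables together
  - y > x: bounds one variable relative to another variable
  - x² < 16: restricts x to |x| ≤ 3

Propagating the comparison: y > x and x ≥ -3 give y ≥ -2. Range argument: with x ∈ [-3, 3], y ∈ [-2, ∞], the left side of the equation is at least -13, but the right side is -18 < -13. No integer solution exists.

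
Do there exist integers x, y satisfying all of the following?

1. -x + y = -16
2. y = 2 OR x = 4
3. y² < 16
Yes

Take x = 18, y = 2. Substituting into each constraint:
  (1) (-18) + 2 = -16 ✓
  (2) y = 2, target 2 ✓ (first branch holds)
  (3) y² = (2)² = 4, and 4 < 16 ✓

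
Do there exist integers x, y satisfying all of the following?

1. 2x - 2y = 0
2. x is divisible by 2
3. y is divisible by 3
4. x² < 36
Yes

Take x = 0, y = 0. Substituting into each constraint:
  (1) 2(0) - 2(0) = 0 ✓
  (2) 0 = 2 × 0, remainder 0 ✓
  (3) 0 = 3 × 0, remainder 0 ✓
  (4) x² = (0)² = 0, and 0 < 36 ✓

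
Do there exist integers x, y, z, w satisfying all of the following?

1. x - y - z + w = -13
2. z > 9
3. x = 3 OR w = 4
Yes

Take x = 3, y = 6, z = 10, w = 0. Substituting into each constraint:
  (1) 3 + (-6) + (-10) + 0 = -13 ✓
  (2) 10 > 9 ✓
  (3) x = 3, target 3 ✓ (first branch holds)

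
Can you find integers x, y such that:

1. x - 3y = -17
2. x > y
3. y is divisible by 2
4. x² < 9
No

A contradictory subset is {x - 3y = -17, x > y, x² < 9}. No integer assignment can satisfy these jointly:

  - x - 3y = -17: is a linear equation tying the variables together
  - x > y: bounds one variable relative to another variable
  - x² < 9: restricts x to |x| ≤ 2

Propagating the comparison: y < x and x ≤ 2 give y ≤ 1. Range argument: with x ∈ [-2, 2], y ∈ [−∞, 1], the left side of the equation is at least -5, but the right side is -17 < -5. No integer solution exists.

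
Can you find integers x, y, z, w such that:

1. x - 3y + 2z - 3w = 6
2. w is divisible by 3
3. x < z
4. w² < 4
Yes

Take x = 0, y = 0, z = 3, w = 0. Substituting into each constraint:
  (1) 0 - 3(0) + 2(3) - 3(0) = 6 ✓
  (2) 0 = 3 × 0, remainder 0 ✓
  (3) 0 < 3 ✓
  (4) w² = (0)² = 0, and 0 < 4 ✓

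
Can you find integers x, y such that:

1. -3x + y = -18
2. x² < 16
Yes

Take x = 0, y = -18. Substituting into each constraint:
  (1) -3(0) + (-18) = -18 ✓
  (2) x² = (0)² = 0, and 0 < 16 ✓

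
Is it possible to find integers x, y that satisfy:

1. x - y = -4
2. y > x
Yes

Take x = 0, y = 4. Substituting into each constraint:
  (1) 0 + (-4) = -4 ✓
  (2) 4 > 0 ✓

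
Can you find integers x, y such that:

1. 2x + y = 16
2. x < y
Yes

Take x = 5, y = 6. Substituting into each constraint:
  (1) 2(5) + 6 = 16 ✓
  (2) 5 < 6 ✓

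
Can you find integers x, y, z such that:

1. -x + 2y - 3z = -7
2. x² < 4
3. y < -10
Yes

Take x = 0, y = -11, z = -5. Substituting into each constraint:
  (1) 0 + 2(-11) - 3(-5) = -7 ✓
  (2) x² = (0)² = 0, and 0 < 4 ✓
  (3) -11 < -10 ✓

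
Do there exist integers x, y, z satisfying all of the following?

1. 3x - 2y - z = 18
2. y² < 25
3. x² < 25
Yes

Take x = 0, y = 0, z = -18. Substituting into each constraint:
  (1) 3(0) - 2(0) + 18 = 18 ✓
  (2) y² = (0)² = 0, and 0 < 25 ✓
  (3) x² = (0)² = 0, and 0 < 25 ✓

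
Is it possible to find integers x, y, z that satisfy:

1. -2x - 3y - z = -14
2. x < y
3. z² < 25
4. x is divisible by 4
Yes

Take x = 0, y = 4, z = 2. Substituting into each constraint:
  (1) -2(0) - 3(4) + (-2) = -14 ✓
  (2) 0 < 4 ✓
  (3) z² = (2)² = 4, and 4 < 25 ✓
  (4) 0 = 4 × 0, remainder 0 ✓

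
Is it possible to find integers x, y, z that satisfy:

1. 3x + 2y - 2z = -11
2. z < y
Yes

Take x = -5, y = 2, z = 0. Substituting into each constraint:
  (1) 3(-5) + 2(2) - 2(0) = -11 ✓
  (2) 0 < 2 ✓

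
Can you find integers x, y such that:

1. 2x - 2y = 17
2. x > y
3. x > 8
No

Even the single constraint (2x - 2y = 17) is infeasible over the integers.

  - 2x - 2y = 17: every term on the left is divisible by 2, so the LHS ≡ 0 (mod 2), but the RHS 17 is not — no integer solution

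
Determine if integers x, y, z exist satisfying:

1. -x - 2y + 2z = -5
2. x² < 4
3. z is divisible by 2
Yes

Take x = 1, y = 2, z = 0. Substituting into each constraint:
  (1) (-1) - 2(2) + 2(0) = -5 ✓
  (2) x² = (1)² = 1, and 1 < 4 ✓
  (3) 0 = 2 × 0, remainder 0 ✓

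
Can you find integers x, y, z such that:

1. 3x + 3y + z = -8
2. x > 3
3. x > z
Yes

Take x = 4, y = -7, z = 1. Substituting into each constraint:
  (1) 3(4) + 3(-7) + 1 = -8 ✓
  (2) 4 > 3 ✓
  (3) 4 > 1 ✓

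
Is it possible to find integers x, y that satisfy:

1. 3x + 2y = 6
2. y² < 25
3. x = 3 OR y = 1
No

A contradictory subset is {3x + 2y = 6, x = 3 OR y = 1}. No integer assignment can satisfy these jointly:

  - 3x + 2y = 6: is a linear equation tying the variables together
  - x = 3 OR y = 1: forces a choice: either x = 3 or y = 1

Split on the disjunction (x = 3 OR y = 1):
  • If x = 3: with x = 3, every remaining term of the linear equation is divisible by 2, so the left side is ≡ 0 (mod 2); but the right side -3 ≡ 1 (mod 2). No integers can satisfy it.
  • If y = 1: with y = 1, every remaining term of the linear equation is divisible by 3, so the left side is ≡ 0 (mod 3); but the right side 4 ≡ 1 (mod 3). No integers can satisfy it.
Both branches are infeasible, so the system has no integer solution.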